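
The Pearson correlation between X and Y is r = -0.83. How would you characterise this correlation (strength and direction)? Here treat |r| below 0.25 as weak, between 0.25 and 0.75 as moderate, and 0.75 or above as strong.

strong negative

r = -0.83 < 0 so the relationship is negative.
|r| = 0.83, which falls in the strong range.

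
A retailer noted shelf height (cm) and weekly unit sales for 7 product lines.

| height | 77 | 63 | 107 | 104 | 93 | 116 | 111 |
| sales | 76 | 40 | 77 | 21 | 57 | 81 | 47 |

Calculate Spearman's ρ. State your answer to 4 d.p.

Rank height: 2, 1, 5, 4, 3, 7, 6
Rank sales: 5, 2, 6, 1, 4, 7, 3
d = rank(height) − rank(sales): -3, -1, -1, 3, -1, 0, 3; Σd² = 30
ρ = 1 − 6Σd² / [n(n²−1)] = 1 − 6×30 / (7×48) = 1 − 180/336 ≈ 0.4643

0.4643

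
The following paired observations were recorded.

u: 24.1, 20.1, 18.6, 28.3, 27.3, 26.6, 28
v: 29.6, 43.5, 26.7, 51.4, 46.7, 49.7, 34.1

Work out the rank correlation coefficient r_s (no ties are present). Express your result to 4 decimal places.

Rank u: 3, 2, 1, 7, 5, 4, 6
Rank v: 2, 4, 1, 7, 5, 6, 3
d = rank(u) − rank(v): 1, -2, 0, 0, 0, -2, 3; Σd² = 18
ρ = 1 − 6Σd² / [n(n²−1)] = 1 − 6×18 / (7×48) = 1 − 108/336 ≈ 0.6786

0.6786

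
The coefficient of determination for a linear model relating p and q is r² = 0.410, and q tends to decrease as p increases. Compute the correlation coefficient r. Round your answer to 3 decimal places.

|r| = √0.410 = 0.640
The association is negative, so r = −0.640.

-0.640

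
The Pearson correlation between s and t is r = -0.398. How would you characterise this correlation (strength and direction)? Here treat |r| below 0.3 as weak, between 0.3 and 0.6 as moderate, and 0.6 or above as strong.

r = -0.398 < 0 so the relationship is negative.
|r| = 0.398, which falls in the moderate range.

moderate negative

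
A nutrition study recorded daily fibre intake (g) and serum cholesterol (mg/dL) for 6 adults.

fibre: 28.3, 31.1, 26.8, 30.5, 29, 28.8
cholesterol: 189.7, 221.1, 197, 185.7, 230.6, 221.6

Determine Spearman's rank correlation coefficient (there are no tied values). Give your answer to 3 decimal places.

0.086

Rank fibre: 2, 6, 1, 5, 4, 3
Rank cholesterol: 2, 4, 3, 1, 6, 5
d = rank(fibre) − rank(cholesterol): 0, 2, -2, 4, -2, -2; Σd² = 32
ρ = 1 − 6Σd² / [n(n²−1)] = 1 − 6×32 / (6×35) = 1 − 192/210 ≈ 0.086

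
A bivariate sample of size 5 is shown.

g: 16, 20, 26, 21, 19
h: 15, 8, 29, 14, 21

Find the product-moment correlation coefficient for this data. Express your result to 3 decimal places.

0.622

n = 5, Σg = 102, Σh = 87, Σg² = 2134, Σh² = 1767, Σgh = 1847
nΣgh − ΣgΣh = 9235 − 8874 = 361
nΣg² − (Σg)² = 10670 − 10404 = 266; nΣh² − (Σh)² = 8835 − 7569 = 1266
r = 361 / √(266 × 1266) = 361 / 580.3068 ≈ 0.622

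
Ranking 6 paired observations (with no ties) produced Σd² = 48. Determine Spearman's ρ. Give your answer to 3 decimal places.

-0.371

ρ = 1 − 6Σd² / [n(n²−1)] = 1 − 6×48 / (6×35)
  = 1 − 288/210 = 1 − 1.3714 ≈ -0.371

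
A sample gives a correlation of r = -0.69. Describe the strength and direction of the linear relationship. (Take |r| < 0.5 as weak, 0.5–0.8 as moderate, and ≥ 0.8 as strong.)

r = -0.69 < 0 so the relationship is negative.
|r| = 0.69, which falls in the moderate range.

moderate negative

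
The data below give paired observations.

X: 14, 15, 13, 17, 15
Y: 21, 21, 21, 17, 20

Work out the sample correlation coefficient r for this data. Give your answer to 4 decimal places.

n = 5, ΣX = 74, ΣY = 100, ΣX² = 1104, ΣY² = 2012, ΣXY = 1471
nΣXY − ΣXΣY = 7355 − 7400 = -45
nΣX² − (ΣX)² = 5520 − 5476 = 44; nΣY² − (ΣY)² = 10060 − 10000 = 60
r = -45 / √(44 × 60) = -45 / 51.3809 ≈ -0.8758

-0.8758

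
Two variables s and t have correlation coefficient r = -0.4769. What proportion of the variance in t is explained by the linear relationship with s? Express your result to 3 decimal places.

r² = (-0.4769)² = 0.227

0.227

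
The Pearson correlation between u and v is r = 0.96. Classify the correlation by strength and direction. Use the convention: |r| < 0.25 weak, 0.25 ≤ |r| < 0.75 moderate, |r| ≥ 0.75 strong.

strong positive

r = 0.96 > 0 so the relationship is positive.
|r| = 0.96, which falls in the strong range.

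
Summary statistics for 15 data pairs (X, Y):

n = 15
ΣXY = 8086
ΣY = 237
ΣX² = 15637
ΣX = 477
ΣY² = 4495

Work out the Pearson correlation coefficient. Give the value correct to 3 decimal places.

r = (nΣXY − ΣXΣY) / √[(nΣX² − (ΣX)²)(nΣY² − (ΣY)²)]
Numerator: 15×8086 − 477×237 = 8241
Denominator: √[(234555 − 227529)(67425 − 56169)] = √[7026 × 11256] = 8892.9554
r = 8241 / 8892.9554 ≈ 0.927

0.927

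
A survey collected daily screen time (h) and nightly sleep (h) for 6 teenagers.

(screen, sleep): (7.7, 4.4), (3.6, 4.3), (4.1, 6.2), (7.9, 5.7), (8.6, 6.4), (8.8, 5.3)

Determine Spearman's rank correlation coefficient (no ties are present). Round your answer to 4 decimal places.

Rank screen: 3, 1, 2, 4, 5, 6
Rank sleep: 2, 1, 5, 4, 6, 3
d = rank(screen) − rank(sleep): 1, 0, -3, 0, -1, 3; Σd² = 20
ρ = 1 − 6Σd² / [n(n²−1)] = 1 − 6×20 / (6×35) = 1 − 120/210 ≈ 0.4286

0.4286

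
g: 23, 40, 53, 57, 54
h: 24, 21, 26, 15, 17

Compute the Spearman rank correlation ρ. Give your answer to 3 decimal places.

-0.700

Rank g: 1, 2, 3, 5, 4
Rank h: 4, 3, 5, 1, 2
d = rank(g) − rank(h): -3, -1, -2, 4, 2; Σd² = 34
ρ = 1 − 6Σd² / [n(n²−1)] = 1 − 6×34 / (5×24) = 1 − 204/120 ≈ -0.700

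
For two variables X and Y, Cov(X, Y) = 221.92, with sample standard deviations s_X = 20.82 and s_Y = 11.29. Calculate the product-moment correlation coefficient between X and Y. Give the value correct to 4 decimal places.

r = Cov(X,Y) / (s_X · s_Y) = 221.92 / (20.82 × 11.29)
  = 221.92 / 235.0578 ≈ 0.9441

0.9441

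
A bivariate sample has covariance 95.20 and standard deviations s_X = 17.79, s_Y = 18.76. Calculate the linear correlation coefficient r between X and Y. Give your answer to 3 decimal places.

r = Cov(X,Y) / (s_X · s_Y) = 95.20 / (17.79 × 18.76)
  = 95.20 / 333.7404 ≈ 0.285

0.285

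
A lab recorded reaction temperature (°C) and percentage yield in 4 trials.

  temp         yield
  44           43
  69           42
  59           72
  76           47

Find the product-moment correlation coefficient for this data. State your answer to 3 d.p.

-0.064

n = 4, Σx = 248, Σy = 204, Σx² = 15954, Σy² = 11006, Σxy = 12610
nΣxy − ΣxΣy = 50440 − 50592 = -152
nΣx² − (Σx)² = 63816 − 61504 = 2312; nΣy² − (Σy)² = 44024 − 41616 = 2408
r = -152 / √(2312 × 2408) = -152 / 2359.5118 ≈ -0.064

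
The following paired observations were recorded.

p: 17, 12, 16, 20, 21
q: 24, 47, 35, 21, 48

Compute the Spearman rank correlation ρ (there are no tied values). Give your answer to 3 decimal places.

Rank p: 3, 1, 2, 4, 5
Rank q: 2, 4, 3, 1, 5
d = rank(p) − rank(q): 1, -3, -1, 3, 0; Σd² = 20
ρ = 1 − 6Σd² / [n(n²−1)] = 1 − 6×20 / (5×24) = 1 − 120/120 ≈ 0.000

0.000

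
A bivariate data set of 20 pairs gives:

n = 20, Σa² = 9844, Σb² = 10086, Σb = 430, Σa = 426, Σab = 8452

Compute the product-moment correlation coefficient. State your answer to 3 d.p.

-0.878

r = (nΣab − ΣaΣb) / √[(nΣa² − (Σa)²)(nΣb² − (Σb)²)]
Numerator: 20×8452 − 426×430 = -14140
Denominator: √[(196880 − 181476)(201720 − 184900)] = √[15404 × 16820] = 16096.4369
r = -14140 / 16096.4369 ≈ -0.878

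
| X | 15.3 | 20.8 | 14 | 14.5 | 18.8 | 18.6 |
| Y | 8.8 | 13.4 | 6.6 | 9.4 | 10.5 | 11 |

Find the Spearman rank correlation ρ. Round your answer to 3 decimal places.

Rank X: 3, 6, 1, 2, 5, 4
Rank Y: 2, 6, 1, 3, 4, 5
d = rank(X) − rank(Y): 1, 0, 0, -1, 1, -1; Σd² = 4
ρ = 1 − 6Σd² / [n(n²−1)] = 1 − 6×4 / (6×35) = 1 − 24/210 ≈ 0.886

0.886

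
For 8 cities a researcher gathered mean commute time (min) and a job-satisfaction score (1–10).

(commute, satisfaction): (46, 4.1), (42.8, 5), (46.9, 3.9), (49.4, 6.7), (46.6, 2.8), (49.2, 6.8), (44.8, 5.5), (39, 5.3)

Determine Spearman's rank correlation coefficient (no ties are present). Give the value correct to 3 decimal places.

Rank commute: 4, 2, 6, 8, 5, 7, 3, 1
Rank satisfaction: 3, 4, 2, 7, 1, 8, 6, 5
d = rank(commute) − rank(satisfaction): 1, -2, 4, 1, 4, -1, -3, -4; Σd² = 64
ρ = 1 − 6Σd² / [n(n²−1)] = 1 − 6×64 / (8×63) = 1 − 384/504 ≈ 0.238

0.238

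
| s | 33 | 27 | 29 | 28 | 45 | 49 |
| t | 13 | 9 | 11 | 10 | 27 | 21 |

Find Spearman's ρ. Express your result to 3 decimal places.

0.943

Rank s: 4, 1, 3, 2, 5, 6
Rank t: 4, 1, 3, 2, 6, 5
d = rank(s) − rank(t): 0, 0, 0, 0, -1, 1; Σd² = 2
ρ = 1 − 6Σd² / [n(n²−1)] = 1 − 6×2 / (6×35) = 1 − 12/210 ≈ 0.943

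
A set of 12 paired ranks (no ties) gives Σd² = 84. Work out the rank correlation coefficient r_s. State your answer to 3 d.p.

ρ = 1 − 6Σd² / [n(n²−1)] = 1 − 6×84 / (12×143)
  = 1 − 504/1716 = 1 − 0.2937 ≈ 0.706

0.706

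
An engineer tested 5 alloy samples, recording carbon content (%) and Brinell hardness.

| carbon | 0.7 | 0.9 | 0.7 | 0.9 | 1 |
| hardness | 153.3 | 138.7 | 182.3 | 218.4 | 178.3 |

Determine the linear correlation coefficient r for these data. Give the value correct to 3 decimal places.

0.181

n = 5, Σx = 4.2, Σy = 871, Σx² = 3.6, Σy² = 155461.32, Σxy = 734.61
nΣxy − ΣxΣy = 3673.05 − 3658.2 = 14.85
nΣx² − (Σx)² = 18 − 17.64 = 0.36; nΣy² − (Σy)² = 777306.6 − 758641 = 18665.6
r = 14.85 / √(0.36 × 18665.6) = 14.85 / 81.9733 ≈ 0.181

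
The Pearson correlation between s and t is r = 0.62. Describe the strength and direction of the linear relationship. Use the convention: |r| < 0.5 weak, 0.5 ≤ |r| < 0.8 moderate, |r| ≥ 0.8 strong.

r = 0.62 > 0 so the relationship is positive.
|r| = 0.62, which falls in the moderate range.

moderate positive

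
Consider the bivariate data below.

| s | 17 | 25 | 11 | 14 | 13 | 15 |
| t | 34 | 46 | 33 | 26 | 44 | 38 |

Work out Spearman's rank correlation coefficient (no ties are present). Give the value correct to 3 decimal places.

Rank s: 5, 6, 1, 3, 2, 4
Rank t: 3, 6, 2, 1, 5, 4
d = rank(s) − rank(t): 2, 0, -1, 2, -3, 0; Σd² = 18
ρ = 1 − 6Σd² / [n(n²−1)] = 1 − 6×18 / (6×35) = 1 − 108/210 ≈ 0.486

0.486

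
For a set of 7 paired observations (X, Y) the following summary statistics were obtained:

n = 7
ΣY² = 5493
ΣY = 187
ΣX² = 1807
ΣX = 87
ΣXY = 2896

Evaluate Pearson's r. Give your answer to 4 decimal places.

r = (nΣXY − ΣXΣY) / √[(nΣX² − (ΣX)²)(nΣY² − (ΣY)²)]
Numerator: 7×2896 − 87×187 = 4003
Denominator: √[(12649 − 7569)(38451 − 34969)] = √[5080 × 3482] = 4205.7770
r = 4003 / 4205.7770 ≈ 0.9518

0.9518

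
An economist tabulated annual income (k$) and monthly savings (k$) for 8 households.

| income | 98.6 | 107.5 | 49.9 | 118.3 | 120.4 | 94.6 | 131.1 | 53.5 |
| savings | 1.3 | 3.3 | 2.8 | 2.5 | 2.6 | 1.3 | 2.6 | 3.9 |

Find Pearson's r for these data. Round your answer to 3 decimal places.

n = 8, Σx = 773.9, Σy = 20.3, Σx² = 81257.89, Σy² = 57.09, Σxy = 1903.93
nΣxy − ΣxΣy = 15231.44 − 15710.17 = -478.73
nΣx² − (Σx)² = 650063.12 − 598921.21 = 51141.91; nΣy² − (Σy)² = 456.72 − 412.09 = 44.63
r = -478.73 / √(51141.91 × 44.63) = -478.73 / 1510.7824 ≈ -0.317

-0.317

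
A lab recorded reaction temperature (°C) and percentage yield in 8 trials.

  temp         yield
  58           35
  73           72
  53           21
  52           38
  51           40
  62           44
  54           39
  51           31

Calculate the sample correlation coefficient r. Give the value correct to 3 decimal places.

0.858

n = 8, Σx = 454, Σy = 320, Σx² = 26168, Σy² = 14312, Σxy = 18830
nΣxy − ΣxΣy = 150640 − 145280 = 5360
nΣx² − (Σx)² = 209344 − 206116 = 3228; nΣy² − (Σy)² = 114496 − 102400 = 12096
r = 5360 / √(3228 × 12096) = 5360 / 6248.6709 ≈ 0.858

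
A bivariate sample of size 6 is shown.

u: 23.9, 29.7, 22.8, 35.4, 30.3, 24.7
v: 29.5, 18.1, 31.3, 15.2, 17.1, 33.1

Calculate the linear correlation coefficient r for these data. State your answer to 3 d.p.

-0.927

n = 6, Σu = 166.8, Σv = 144.3, Σu² = 4754.48, Σv² = 3796.61, Σuv = 3830.04
nΣuv − ΣuΣv = 22980.24 − 24069.24 = -1089
nΣu² − (Σu)² = 28526.88 − 27822.24 = 704.64; nΣv² − (Σv)² = 22779.66 − 20822.49 = 1957.17
r = -1089 / √(704.64 × 1957.17) = -1089 / 1174.3510 ≈ -0.927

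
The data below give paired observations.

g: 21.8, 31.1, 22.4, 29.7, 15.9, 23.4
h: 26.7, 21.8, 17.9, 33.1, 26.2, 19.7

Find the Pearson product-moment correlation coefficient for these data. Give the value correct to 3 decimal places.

0.159

n = 6, Σg = 144.3, Σh = 145.4, Σg² = 3626.67, Σh² = 3678.68, Σgh = 3521.63
nΣgh − ΣgΣh = 21129.78 − 20981.22 = 148.56
nΣg² − (Σg)² = 21760.02 − 20822.49 = 937.53; nΣh² − (Σh)² = 22072.08 − 21141.16 = 930.92
r = 148.56 / √(937.53 × 930.92) = 148.56 / 934.2192 ≈ 0.159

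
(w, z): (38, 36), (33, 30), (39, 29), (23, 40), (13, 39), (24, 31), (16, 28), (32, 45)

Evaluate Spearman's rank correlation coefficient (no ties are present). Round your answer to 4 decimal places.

-0.1905

Rank w: 7, 6, 8, 3, 1, 4, 2, 5
Rank z: 5, 3, 2, 7, 6, 4, 1, 8
d = rank(w) − rank(z): 2, 3, 6, -4, -5, 0, 1, -3; Σd² = 100
ρ = 1 − 6Σd² / [n(n²−1)] = 1 − 6×100 / (8×63) = 1 − 600/504 ≈ -0.1905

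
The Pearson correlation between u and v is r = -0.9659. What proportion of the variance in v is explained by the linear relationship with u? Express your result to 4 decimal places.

r² = (-0.9659)² = 0.9330

0.9330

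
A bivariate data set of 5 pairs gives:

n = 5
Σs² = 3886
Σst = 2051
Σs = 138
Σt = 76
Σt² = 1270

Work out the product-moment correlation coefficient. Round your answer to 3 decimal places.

-0.495

r = (nΣst − ΣsΣt) / √[(nΣs² − (Σs)²)(nΣt² − (Σt)²)]
Numerator: 5×2051 − 138×76 = -233
Denominator: √[(19430 − 19044)(6350 − 5776)] = √[386 × 574] = 470.7059
r = -233 / 470.7059 ≈ -0.495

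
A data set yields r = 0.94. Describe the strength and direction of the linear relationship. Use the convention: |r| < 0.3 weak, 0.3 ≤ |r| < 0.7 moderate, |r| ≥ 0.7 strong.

r = 0.94 > 0 so the relationship is positive.
|r| = 0.94, which falls in the strong range.

strong positive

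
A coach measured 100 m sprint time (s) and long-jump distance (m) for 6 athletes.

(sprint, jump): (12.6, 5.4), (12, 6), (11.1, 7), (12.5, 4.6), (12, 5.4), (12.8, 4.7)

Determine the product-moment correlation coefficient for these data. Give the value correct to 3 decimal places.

n = 6, Σx = 73, Σy = 33.1, Σx² = 890.06, Σy² = 186.57, Σxy = 400.2
nΣxy − ΣxΣy = 2401.2 − 2416.3 = -15.1
nΣx² − (Σx)² = 5340.36 − 5329 = 11.36; nΣy² − (Σy)² = 1119.42 − 1095.61 = 23.81
r = -15.1 / √(11.36 × 23.81) = -15.1 / 16.4463 ≈ -0.918

-0.918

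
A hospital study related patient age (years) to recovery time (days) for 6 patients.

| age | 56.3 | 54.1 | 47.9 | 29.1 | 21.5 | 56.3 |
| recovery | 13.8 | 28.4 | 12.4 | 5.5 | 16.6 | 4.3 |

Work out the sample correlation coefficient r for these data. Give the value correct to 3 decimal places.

n = 6, Σx = 265.2, Σy = 81, Σx² = 12869.66, Σy² = 1475.06, Σxy = 3666.38
nΣxy − ΣxΣy = 21998.28 − 21481.2 = 517.08
nΣx² − (Σx)² = 77217.96 − 70331.04 = 6886.92; nΣy² − (Σy)² = 8850.36 − 6561 = 2289.36
r = 517.08 / √(6886.92 × 2289.36) = 517.08 / 3970.7228 ≈ 0.130

0.130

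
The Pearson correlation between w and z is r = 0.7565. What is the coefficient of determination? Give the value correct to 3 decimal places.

0.572

r² = (0.7565)² = 0.572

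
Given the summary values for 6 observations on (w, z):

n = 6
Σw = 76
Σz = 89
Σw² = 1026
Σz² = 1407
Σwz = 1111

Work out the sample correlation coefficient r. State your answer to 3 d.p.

r = (nΣwz − ΣwΣz) / √[(nΣw² − (Σw)²)(nΣz² − (Σz)²)]
Numerator: 6×1111 − 76×89 = -98
Denominator: √[(6156 − 5776)(8442 − 7921)] = √[380 × 521] = 444.9494
r = -98 / 444.9494 ≈ -0.220

-0.220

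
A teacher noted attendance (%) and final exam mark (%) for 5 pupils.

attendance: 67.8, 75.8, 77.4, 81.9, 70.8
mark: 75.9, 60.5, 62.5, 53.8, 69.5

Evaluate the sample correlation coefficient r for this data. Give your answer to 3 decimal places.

n = 5, Σx = 373.7, Σy = 322.2, Σx² = 28053.49, Σy² = 21052, Σxy = 23896.24
nΣxy − ΣxΣy = 119481.2 − 120406.14 = -924.94
nΣx² − (Σx)² = 140267.45 − 139651.69 = 615.76; nΣy² − (Σy)² = 105260 − 103812.84 = 1447.16
r = -924.94 / √(615.76 × 1447.16) = -924.94 / 943.9826 ≈ -0.980

-0.980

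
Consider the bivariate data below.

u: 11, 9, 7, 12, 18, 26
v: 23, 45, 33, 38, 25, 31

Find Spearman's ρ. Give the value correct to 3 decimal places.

Rank u: 3, 2, 1, 4, 5, 6
Rank v: 1, 6, 4, 5, 2, 3
d = rank(u) − rank(v): 2, -4, -3, -1, 3, 3; Σd² = 48
ρ = 1 − 6Σd² / [n(n²−1)] = 1 − 6×48 / (6×35) = 1 − 288/210 ≈ -0.371

-0.371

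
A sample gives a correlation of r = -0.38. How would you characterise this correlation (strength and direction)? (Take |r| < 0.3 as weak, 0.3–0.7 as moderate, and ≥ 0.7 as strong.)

moderate negative

r = -0.38 < 0 so the relationship is negative.
|r| = 0.38, which falls in the moderate range.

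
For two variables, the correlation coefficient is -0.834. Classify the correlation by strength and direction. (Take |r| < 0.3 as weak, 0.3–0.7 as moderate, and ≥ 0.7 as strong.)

r = -0.834 < 0 so the relationship is negative.
|r| = 0.834, which falls in the strong range.

strong negative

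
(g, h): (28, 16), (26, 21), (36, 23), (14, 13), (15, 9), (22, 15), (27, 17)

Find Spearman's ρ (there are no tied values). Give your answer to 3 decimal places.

0.821

Rank g: 6, 4, 7, 1, 2, 3, 5
Rank h: 4, 6, 7, 2, 1, 3, 5
d = rank(g) − rank(h): 2, -2, 0, -1, 1, 0, 0; Σd² = 10
ρ = 1 − 6Σd² / [n(n²−1)] = 1 − 6×10 / (7×48) = 1 − 60/336 ≈ 0.821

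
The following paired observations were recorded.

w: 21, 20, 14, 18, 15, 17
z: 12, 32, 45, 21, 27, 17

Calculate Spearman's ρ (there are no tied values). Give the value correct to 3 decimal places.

-0.600

Rank w: 6, 5, 1, 4, 2, 3
Rank z: 1, 5, 6, 3, 4, 2
d = rank(w) − rank(z): 5, 0, -5, 1, -2, 1; Σd² = 56
ρ = 1 − 6Σd² / [n(n²−1)] = 1 − 6×56 / (6×35) = 1 − 336/210 ≈ -0.600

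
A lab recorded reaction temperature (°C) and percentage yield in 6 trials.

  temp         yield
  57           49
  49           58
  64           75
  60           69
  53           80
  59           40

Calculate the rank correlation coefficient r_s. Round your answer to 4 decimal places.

Rank temp: 3, 1, 6, 5, 2, 4
Rank yield: 2, 3, 5, 4, 6, 1
d = rank(temp) − rank(yield): 1, -2, 1, 1, -4, 3; Σd² = 32
ρ = 1 − 6Σd² / [n(n²−1)] = 1 − 6×32 / (6×35) = 1 − 192/210 ≈ 0.0857

0.0857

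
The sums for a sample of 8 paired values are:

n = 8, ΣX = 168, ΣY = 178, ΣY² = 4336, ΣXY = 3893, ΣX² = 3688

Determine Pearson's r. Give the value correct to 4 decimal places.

r = (nΣXY − ΣXΣY) / √[(nΣX² − (ΣX)²)(nΣY² − (ΣY)²)]
Numerator: 8×3893 − 168×178 = 1240
Denominator: √[(29504 − 28224)(34688 − 31684)] = √[1280 × 3004] = 1960.8978
r = 1240 / 1960.8978 ≈ 0.6324

0.6324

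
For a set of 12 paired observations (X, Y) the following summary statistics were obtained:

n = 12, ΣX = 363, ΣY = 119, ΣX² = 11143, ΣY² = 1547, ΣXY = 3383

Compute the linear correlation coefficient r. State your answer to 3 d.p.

-0.888

r = (nΣXY − ΣXΣY) / √[(nΣX² − (ΣX)²)(nΣY² − (ΣY)²)]
Numerator: 12×3383 − 363×119 = -2601
Denominator: √[(133716 − 131769)(18564 − 14161)] = √[1947 × 4403] = 2927.9073
r = -2601 / 2927.9073 ≈ -0.888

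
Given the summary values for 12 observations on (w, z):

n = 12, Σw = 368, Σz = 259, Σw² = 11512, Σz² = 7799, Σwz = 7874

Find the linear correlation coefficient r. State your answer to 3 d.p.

-0.097

r = (nΣwz − ΣwΣz) / √[(nΣw² − (Σw)²)(nΣz² − (Σz)²)]
Numerator: 12×7874 − 368×259 = -824
Denominator: √[(138144 − 135424)(93588 − 67081)] = √[2720 × 26507] = 8491.1154
r = -824 / 8491.1154 ≈ -0.097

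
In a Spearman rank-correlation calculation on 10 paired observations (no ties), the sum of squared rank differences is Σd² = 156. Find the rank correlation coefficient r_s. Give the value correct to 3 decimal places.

ρ = 1 − 6Σd² / [n(n²−1)] = 1 − 6×156 / (10×99)
  = 1 − 936/990 = 1 − 0.9455 ≈ 0.055

0.055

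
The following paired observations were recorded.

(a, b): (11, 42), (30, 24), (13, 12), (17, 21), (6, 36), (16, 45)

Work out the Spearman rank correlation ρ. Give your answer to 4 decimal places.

-0.2571

Rank a: 2, 6, 3, 5, 1, 4
Rank b: 5, 3, 1, 2, 4, 6
d = rank(a) − rank(b): -3, 3, 2, 3, -3, -2; Σd² = 44
ρ = 1 − 6Σd² / [n(n²−1)] = 1 − 6×44 / (6×35) = 1 − 264/210 ≈ -0.2571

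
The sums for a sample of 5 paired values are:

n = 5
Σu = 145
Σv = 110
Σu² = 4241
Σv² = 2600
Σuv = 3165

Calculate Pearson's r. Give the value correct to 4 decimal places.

r = (nΣuv − ΣuΣv) / √[(nΣu² − (Σu)²)(nΣv² − (Σv)²)]
Numerator: 5×3165 − 145×110 = -125
Denominator: √[(21205 − 21025)(13000 − 12100)] = √[180 × 900] = 402.4922
r = -125 / 402.4922 ≈ -0.3106

-0.3106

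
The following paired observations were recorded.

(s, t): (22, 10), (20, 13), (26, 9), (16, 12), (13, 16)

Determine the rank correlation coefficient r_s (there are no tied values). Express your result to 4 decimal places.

Rank s: 4, 3, 5, 2, 1
Rank t: 2, 4, 1, 3, 5
d = rank(s) − rank(t): 2, -1, 4, -1, -4; Σd² = 38
ρ = 1 − 6Σd² / [n(n²−1)] = 1 − 6×38 / (5×24) = 1 − 228/120 ≈ -0.9000

-0.9000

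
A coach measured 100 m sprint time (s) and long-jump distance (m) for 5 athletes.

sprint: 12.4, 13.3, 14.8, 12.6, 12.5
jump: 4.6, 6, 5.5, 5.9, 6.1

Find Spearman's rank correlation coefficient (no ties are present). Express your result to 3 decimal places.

Rank sprint: 1, 4, 5, 3, 2
Rank jump: 1, 4, 2, 3, 5
d = rank(sprint) − rank(jump): 0, 0, 3, 0, -3; Σd² = 18
ρ = 1 − 6Σd² / [n(n²−1)] = 1 − 6×18 / (5×24) = 1 − 108/120 ≈ 0.100

0.100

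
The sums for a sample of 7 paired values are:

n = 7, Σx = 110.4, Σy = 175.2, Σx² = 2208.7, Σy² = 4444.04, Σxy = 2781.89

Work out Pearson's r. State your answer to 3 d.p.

r = (nΣxy − ΣxΣy) / √[(nΣx² − (Σx)²)(nΣy² − (Σy)²)]
Numerator: 7×2781.89 − 110.4×175.2 = 131.15
Denominator: √[(15460.9 − 12188.16)(31108.28 − 30695.04)] = √[3272.74 × 413.24] = 1162.9390
r = 131.15 / 1162.9390 ≈ 0.113

0.113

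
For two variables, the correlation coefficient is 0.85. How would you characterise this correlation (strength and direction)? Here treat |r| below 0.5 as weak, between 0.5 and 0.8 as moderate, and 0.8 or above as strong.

r = 0.85 > 0 so the relationship is positive.
|r| = 0.85, which falls in the strong range.

strong positive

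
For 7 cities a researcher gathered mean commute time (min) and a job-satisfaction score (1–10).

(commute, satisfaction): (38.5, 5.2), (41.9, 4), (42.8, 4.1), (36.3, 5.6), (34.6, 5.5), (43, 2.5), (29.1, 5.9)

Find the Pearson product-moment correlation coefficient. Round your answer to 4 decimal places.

-0.8400

n = 7, Σx = 266.2, Σy = 32.8, Σx² = 10280.36, Σy² = 162.52, Σxy = 1216.05
nΣxy − ΣxΣy = 8512.35 − 8731.36 = -219.01
nΣx² − (Σx)² = 71962.52 − 70862.44 = 1100.08; nΣy² − (Σy)² = 1137.64 − 1075.84 = 61.8
r = -219.01 / √(1100.08 × 61.8) = -219.01 / 260.7392 ≈ -0.8400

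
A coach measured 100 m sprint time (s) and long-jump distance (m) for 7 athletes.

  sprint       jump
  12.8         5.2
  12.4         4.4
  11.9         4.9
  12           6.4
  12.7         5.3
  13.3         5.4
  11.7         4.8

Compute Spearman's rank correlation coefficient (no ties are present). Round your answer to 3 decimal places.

Rank sprint: 6, 4, 2, 3, 5, 7, 1
Rank jump: 4, 1, 3, 7, 5, 6, 2
d = rank(sprint) − rank(jump): 2, 3, -1, -4, 0, 1, -1; Σd² = 32
ρ = 1 − 6Σd² / [n(n²−1)] = 1 − 6×32 / (7×48) = 1 − 192/336 ≈ 0.429

0.429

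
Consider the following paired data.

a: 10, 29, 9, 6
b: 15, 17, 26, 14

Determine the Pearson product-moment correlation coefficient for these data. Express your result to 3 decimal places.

n = 4, Σa = 54, Σb = 72, Σa² = 1058, Σb² = 1386, Σab = 961
nΣab − ΣaΣb = 3844 − 3888 = -44
nΣa² − (Σa)² = 4232 − 2916 = 1316; nΣb² − (Σb)² = 5544 − 5184 = 360
r = -44 / √(1316 × 360) = -44 / 688.3023 ≈ -0.064

-0.064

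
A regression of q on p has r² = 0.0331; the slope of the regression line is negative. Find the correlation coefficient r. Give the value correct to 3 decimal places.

|r| = √0.0331 = 0.182
The association is negative, so r = −0.182.

-0.182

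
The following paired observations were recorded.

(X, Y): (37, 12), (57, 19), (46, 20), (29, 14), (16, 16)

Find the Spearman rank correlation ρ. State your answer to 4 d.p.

Rank X: 3, 5, 4, 2, 1
Rank Y: 1, 4, 5, 2, 3
d = rank(X) − rank(Y): 2, 1, -1, 0, -2; Σd² = 10
ρ = 1 − 6Σd² / [n(n²−1)] = 1 − 6×10 / (5×24) = 1 − 60/120 ≈ 0.5000

0.5000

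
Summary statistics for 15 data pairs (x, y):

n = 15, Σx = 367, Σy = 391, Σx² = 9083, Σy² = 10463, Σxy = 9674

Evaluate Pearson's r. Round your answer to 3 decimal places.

r = (nΣxy − ΣxΣy) / √[(nΣx² − (Σx)²)(nΣy² − (Σy)²)]
Numerator: 15×9674 − 367×391 = 1613
Denominator: √[(136245 − 134689)(156945 − 152881)] = √[1556 × 4064] = 2514.6737
r = 1613 / 2514.6737 ≈ 0.641

0.641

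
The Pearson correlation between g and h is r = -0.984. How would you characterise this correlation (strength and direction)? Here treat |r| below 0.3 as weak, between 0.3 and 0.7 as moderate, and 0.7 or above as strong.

strong negative

r = -0.984 < 0 so the relationship is negative.
|r| = 0.984, which falls in the strong range.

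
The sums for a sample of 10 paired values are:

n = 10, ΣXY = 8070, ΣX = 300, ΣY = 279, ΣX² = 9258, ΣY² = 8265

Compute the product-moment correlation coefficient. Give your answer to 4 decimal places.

-0.8517

r = (nΣXY − ΣXΣY) / √[(nΣX² − (ΣX)²)(nΣY² − (ΣY)²)]
Numerator: 10×8070 − 300×279 = -3000
Denominator: √[(92580 − 90000)(82650 − 77841)] = √[2580 × 4809] = 3522.3884
r = -3000 / 3522.3884 ≈ -0.8517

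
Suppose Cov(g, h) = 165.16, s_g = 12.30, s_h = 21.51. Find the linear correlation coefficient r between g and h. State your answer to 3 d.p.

0.624

r = Cov(g,h) / (s_g · s_h) = 165.16 / (12.30 × 21.51)
  = 165.16 / 264.5730 ≈ 0.624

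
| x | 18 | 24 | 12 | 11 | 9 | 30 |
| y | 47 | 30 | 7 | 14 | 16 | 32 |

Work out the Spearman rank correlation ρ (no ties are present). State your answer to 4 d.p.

Rank x: 4, 5, 3, 2, 1, 6
Rank y: 6, 4, 1, 2, 3, 5
d = rank(x) − rank(y): -2, 1, 2, 0, -2, 1; Σd² = 14
ρ = 1 − 6Σd² / [n(n²−1)] = 1 − 6×14 / (6×35) = 1 − 84/210 ≈ 0.6000

0.6000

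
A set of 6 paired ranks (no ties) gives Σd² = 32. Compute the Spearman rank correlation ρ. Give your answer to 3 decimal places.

0.086

ρ = 1 − 6Σd² / [n(n²−1)] = 1 − 6×32 / (6×35)
  = 1 − 192/210 = 1 − 0.9143 ≈ 0.086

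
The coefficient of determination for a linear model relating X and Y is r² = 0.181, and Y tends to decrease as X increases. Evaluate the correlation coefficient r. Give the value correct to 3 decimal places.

-0.425

|r| = √0.181 = 0.425
The association is negative, so r = −0.425.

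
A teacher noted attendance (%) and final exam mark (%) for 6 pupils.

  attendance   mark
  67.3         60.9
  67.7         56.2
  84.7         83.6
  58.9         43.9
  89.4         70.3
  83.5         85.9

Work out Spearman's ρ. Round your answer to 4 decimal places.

0.7143

Rank attendance: 2, 3, 5, 1, 6, 4
Rank mark: 3, 2, 5, 1, 4, 6
d = rank(attendance) − rank(mark): -1, 1, 0, 0, 2, -2; Σd² = 10
ρ = 1 − 6Σd² / [n(n²−1)] = 1 − 6×10 / (6×35) = 1 − 60/210 ≈ 0.7143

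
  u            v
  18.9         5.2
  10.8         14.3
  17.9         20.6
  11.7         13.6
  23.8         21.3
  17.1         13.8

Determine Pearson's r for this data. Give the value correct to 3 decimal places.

n = 6, Σu = 100.2, Σv = 88.8, Σu² = 1790, Σv² = 1484.98, Σuv = 1523.5
nΣuv − ΣuΣv = 9141 − 8897.76 = 243.24
nΣu² − (Σu)² = 10740 − 10040.04 = 699.96; nΣv² − (Σv)² = 8909.88 − 7885.44 = 1024.44
r = 243.24 / √(699.96 × 1024.44) = 243.24 / 846.7981 ≈ 0.287

0.287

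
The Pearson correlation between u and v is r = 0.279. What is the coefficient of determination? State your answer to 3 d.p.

0.078

r² = (0.279)² = 0.078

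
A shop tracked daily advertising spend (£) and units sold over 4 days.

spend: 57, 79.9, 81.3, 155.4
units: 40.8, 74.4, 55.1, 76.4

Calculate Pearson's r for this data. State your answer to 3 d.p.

n = 4, Σx = 373.6, Σy = 246.7, Σx² = 40391.86, Σy² = 16072.97, Σxy = 24622.35
nΣxy − ΣxΣy = 98489.4 − 92167.12 = 6322.28
nΣx² − (Σx)² = 161567.44 − 139576.96 = 21990.48; nΣy² − (Σy)² = 64291.88 − 60860.89 = 3430.99
r = 6322.28 / √(21990.48 × 3430.99) = 6322.28 / 8686.1451 ≈ 0.728

0.728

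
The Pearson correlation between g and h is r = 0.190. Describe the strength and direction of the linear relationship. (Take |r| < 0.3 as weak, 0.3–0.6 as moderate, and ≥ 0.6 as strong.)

weak positive

r = 0.190 > 0 so the relationship is positive.
|r| = 0.190, which falls in the weak range.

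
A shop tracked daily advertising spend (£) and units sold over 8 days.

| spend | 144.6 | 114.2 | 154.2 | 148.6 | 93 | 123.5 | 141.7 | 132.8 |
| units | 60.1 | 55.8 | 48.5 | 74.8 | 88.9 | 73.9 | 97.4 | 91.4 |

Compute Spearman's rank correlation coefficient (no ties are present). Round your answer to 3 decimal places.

Rank spend: 6, 2, 8, 7, 1, 3, 5, 4
Rank units: 3, 2, 1, 5, 6, 4, 8, 7
d = rank(spend) − rank(units): 3, 0, 7, 2, -5, -1, -3, -3; Σd² = 106
ρ = 1 − 6Σd² / [n(n²−1)] = 1 − 6×106 / (8×63) = 1 − 636/504 ≈ -0.262

-0.262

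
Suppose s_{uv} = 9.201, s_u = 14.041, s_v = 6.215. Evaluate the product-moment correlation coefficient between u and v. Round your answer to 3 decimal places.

0.105

r = Cov(u,v) / (s_u · s_v) = 9.201 / (14.041 × 6.215)
  = 9.201 / 87.2648 ≈ 0.105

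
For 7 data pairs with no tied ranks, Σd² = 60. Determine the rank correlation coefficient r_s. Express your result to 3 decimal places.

-0.071

ρ = 1 − 6Σd² / [n(n²−1)] = 1 − 6×60 / (7×48)
  = 1 − 360/336 = 1 − 1.0714 ≈ -0.071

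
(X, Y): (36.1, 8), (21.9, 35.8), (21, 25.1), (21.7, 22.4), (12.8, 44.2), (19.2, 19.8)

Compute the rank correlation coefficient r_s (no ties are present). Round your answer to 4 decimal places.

Rank X: 6, 5, 3, 4, 1, 2
Rank Y: 1, 5, 4, 3, 6, 2
d = rank(X) − rank(Y): 5, 0, -1, 1, -5, 0; Σd² = 52
ρ = 1 − 6Σd² / [n(n²−1)] = 1 − 6×52 / (6×35) = 1 − 312/210 ≈ -0.4857

-0.4857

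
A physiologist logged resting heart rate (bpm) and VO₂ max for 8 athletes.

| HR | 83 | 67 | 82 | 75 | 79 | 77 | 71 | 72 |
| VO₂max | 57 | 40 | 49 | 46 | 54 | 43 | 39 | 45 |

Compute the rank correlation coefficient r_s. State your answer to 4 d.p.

Rank HR: 8, 1, 7, 4, 6, 5, 2, 3
Rank VO₂max: 8, 2, 6, 5, 7, 3, 1, 4
d = rank(HR) − rank(VO₂max): 0, -1, 1, -1, -1, 2, 1, -1; Σd² = 10
ρ = 1 − 6Σd² / [n(n²−1)] = 1 − 6×10 / (8×63) = 1 − 60/504 ≈ 0.8810

0.8810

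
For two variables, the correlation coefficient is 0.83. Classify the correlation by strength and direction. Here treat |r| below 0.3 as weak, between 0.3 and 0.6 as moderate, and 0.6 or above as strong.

r = 0.83 > 0 so the relationship is positive.
|r| = 0.83, which falls in the strong range.

strong positive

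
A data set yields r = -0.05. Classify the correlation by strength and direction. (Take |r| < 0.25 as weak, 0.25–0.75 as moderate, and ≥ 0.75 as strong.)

weak negative

r = -0.05 < 0 so the relationship is negative.
|r| = 0.05, which falls in the weak range.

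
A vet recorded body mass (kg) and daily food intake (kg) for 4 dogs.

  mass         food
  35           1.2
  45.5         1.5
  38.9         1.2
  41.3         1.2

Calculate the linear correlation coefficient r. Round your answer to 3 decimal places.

n = 4, Σx = 160.7, Σy = 5.1, Σx² = 6514.15, Σy² = 6.57, Σxy = 206.49
nΣxy − ΣxΣy = 825.96 − 819.57 = 6.39
nΣx² − (Σx)² = 26056.6 − 25824.49 = 232.11; nΣy² − (Σy)² = 26.28 − 26.01 = 0.27
r = 6.39 / √(232.11 × 0.27) = 6.39 / 7.9164 ≈ 0.807

0.807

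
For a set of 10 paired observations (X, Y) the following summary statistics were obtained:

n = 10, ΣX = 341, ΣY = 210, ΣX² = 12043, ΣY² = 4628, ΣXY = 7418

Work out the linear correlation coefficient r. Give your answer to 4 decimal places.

r = (nΣXY − ΣXΣY) / √[(nΣX² − (ΣX)²)(nΣY² − (ΣY)²)]
Numerator: 10×7418 − 341×210 = 2570
Denominator: √[(120430 − 116281)(46280 − 44100)] = √[4149 × 2180] = 3007.4607
r = 2570 / 3007.4607 ≈ 0.8545

0.8545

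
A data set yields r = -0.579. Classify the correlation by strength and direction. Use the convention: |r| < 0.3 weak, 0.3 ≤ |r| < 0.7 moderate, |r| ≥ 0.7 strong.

moderate negative

r = -0.579 < 0 so the relationship is negative.
|r| = 0.579, which falls in the moderate range.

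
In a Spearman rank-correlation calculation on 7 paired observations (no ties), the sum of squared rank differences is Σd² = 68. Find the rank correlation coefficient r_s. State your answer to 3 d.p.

-0.214

ρ = 1 − 6Σd² / [n(n²−1)] = 1 − 6×68 / (7×48)
  = 1 − 408/336 = 1 − 1.2143 ≈ -0.214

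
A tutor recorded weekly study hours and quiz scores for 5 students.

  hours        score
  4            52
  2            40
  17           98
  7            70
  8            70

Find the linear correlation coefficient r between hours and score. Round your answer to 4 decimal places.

0.9788

n = 5, Σx = 38, Σy = 330, Σx² = 422, Σy² = 23708, Σxy = 3004
nΣxy − ΣxΣy = 15020 − 12540 = 2480
nΣx² − (Σx)² = 2110 − 1444 = 666; nΣy² − (Σy)² = 118540 − 108900 = 9640
r = 2480 / √(666 × 9640) = 2480 / 2533.8193 ≈ 0.9788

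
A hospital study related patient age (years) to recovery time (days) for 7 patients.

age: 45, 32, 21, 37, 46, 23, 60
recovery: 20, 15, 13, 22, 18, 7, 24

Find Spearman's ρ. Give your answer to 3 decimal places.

Rank age: 5, 3, 1, 4, 6, 2, 7
Rank recovery: 5, 3, 2, 6, 4, 1, 7
d = rank(age) − rank(recovery): 0, 0, -1, -2, 2, 1, 0; Σd² = 10
ρ = 1 − 6Σd² / [n(n²−1)] = 1 − 6×10 / (7×48) = 1 − 60/336 ≈ 0.821

0.821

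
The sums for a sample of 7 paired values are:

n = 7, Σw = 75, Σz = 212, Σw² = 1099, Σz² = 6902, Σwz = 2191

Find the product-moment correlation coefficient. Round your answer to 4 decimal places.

r = (nΣwz − ΣwΣz) / √[(nΣw² − (Σw)²)(nΣz² − (Σz)²)]
Numerator: 7×2191 − 75×212 = -563
Denominator: √[(7693 − 5625)(48314 − 44944)] = √[2068 × 3370] = 2639.9167
r = -563 / 2639.9167 ≈ -0.2133

-0.2133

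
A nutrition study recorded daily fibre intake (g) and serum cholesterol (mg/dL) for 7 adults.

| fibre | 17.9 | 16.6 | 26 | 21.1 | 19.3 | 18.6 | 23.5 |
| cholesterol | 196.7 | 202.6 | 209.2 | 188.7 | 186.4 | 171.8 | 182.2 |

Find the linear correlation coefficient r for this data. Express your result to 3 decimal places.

0.214

n = 7, Σx = 143, Σy = 1337.6, Σx² = 2987.88, Σy² = 256567.02, Σxy = 27379.56
nΣxy − ΣxΣy = 191656.92 − 191276.8 = 380.12
nΣx² − (Σx)² = 20915.16 − 20449 = 466.16; nΣy² − (Σy)² = 1795969.14 − 1789173.76 = 6795.38
r = 380.12 / √(466.16 × 6795.38) = 380.12 / 1779.8130 ≈ 0.214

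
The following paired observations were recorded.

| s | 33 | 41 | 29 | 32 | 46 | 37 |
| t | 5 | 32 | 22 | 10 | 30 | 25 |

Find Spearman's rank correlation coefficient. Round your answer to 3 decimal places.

0.714

Rank s: 3, 5, 1, 2, 6, 4
Rank t: 1, 6, 3, 2, 5, 4
d = rank(s) − rank(t): 2, -1, -2, 0, 1, 0; Σd² = 10
ρ = 1 − 6Σd² / [n(n²−1)] = 1 − 6×10 / (6×35) = 1 − 60/210 ≈ 0.714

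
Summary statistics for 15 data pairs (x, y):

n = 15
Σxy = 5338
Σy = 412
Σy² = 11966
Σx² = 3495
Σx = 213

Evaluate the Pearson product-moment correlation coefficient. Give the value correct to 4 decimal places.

r = (nΣxy − ΣxΣy) / √[(nΣx² − (Σx)²)(nΣy² − (Σy)²)]
Numerator: 15×5338 − 213×412 = -7686
Denominator: √[(52425 − 45369)(179490 − 169744)] = √[7056 × 9746] = 8292.6338
r = -7686 / 8292.6338 ≈ -0.9268

-0.9268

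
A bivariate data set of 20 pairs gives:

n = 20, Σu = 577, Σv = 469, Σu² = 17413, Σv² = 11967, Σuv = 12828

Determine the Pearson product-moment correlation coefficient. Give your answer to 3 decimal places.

r = (nΣuv − ΣuΣv) / √[(nΣu² − (Σu)²)(nΣv² − (Σv)²)]
Numerator: 20×12828 − 577×469 = -14053
Denominator: √[(348260 − 332929)(239340 − 219961)] = √[15331 × 19379] = 17236.5730
r = -14053 / 17236.5730 ≈ -0.815

-0.815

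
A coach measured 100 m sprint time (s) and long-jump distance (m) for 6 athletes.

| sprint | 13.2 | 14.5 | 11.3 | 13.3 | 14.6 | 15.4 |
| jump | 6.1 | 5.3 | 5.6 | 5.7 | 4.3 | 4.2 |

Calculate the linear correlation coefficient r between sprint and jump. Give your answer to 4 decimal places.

-0.7148

n = 6, Σx = 82.3, Σy = 31.2, Σx² = 1139.39, Σy² = 165.28, Σxy = 423.92
nΣxy − ΣxΣy = 2543.52 − 2567.76 = -24.24
nΣx² − (Σx)² = 6836.34 − 6773.29 = 63.05; nΣy² − (Σy)² = 991.68 − 973.44 = 18.24
r = -24.24 / √(63.05 × 18.24) = -24.24 / 33.9121 ≈ -0.7148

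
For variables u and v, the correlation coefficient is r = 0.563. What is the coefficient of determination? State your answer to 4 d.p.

0.3170

r² = (0.563)² = 0.3170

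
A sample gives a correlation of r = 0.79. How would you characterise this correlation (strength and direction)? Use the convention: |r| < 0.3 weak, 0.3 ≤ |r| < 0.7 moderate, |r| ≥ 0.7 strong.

strong positive

r = 0.79 > 0 so the relationship is positive.
|r| = 0.79, which falls in the strong range.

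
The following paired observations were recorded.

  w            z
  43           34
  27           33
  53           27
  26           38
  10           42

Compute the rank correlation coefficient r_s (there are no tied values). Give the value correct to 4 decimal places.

Rank w: 4, 3, 5, 2, 1
Rank z: 3, 2, 1, 4, 5
d = rank(w) − rank(z): 1, 1, 4, -2, -4; Σd² = 38
ρ = 1 − 6Σd² / [n(n²−1)] = 1 − 6×38 / (5×24) = 1 − 228/120 ≈ -0.9000

-0.9000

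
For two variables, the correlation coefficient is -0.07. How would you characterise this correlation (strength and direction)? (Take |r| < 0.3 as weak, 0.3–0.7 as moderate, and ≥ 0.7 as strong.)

r = -0.07 < 0 so the relationship is negative.
|r| = 0.07, which falls in the weak range.

weak negative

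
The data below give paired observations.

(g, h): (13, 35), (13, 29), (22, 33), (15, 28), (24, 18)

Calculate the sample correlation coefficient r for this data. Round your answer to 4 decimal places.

n = 5, Σg = 87, Σh = 143, Σg² = 1623, Σh² = 4263, Σgh = 2410
nΣgh − ΣgΣh = 12050 − 12441 = -391
nΣg² − (Σg)² = 8115 − 7569 = 546; nΣh² − (Σh)² = 21315 − 20449 = 866
r = -391 / √(546 × 866) = -391 / 687.6307 ≈ -0.5686

-0.5686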